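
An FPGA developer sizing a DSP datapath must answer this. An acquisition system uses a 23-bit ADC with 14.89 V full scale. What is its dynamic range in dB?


Dynamic range from full-scale to LSB:
V_min = V_max / 2^bits = 14.89 / 2^23
DR = 20 * log10(V_max / V_min)
   = 20 * log10(2^23)
   = 20 * 23 * log10(2)
   = 138.47 dB

138.47 dB


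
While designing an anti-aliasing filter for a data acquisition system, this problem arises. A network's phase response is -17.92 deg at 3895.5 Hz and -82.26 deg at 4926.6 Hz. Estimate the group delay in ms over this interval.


Group delay from phase difference:
tau = -d(phi)/d(omega)
d(phi) = -64.34 deg = -1.122945 rad
d(omega) = 2*pi*(4926.6 - 3895.5) = 6478.5924 rad/s
tau = -(-1.122945) / 6478.5924
    = 0.1733 ms

0.1733 ms


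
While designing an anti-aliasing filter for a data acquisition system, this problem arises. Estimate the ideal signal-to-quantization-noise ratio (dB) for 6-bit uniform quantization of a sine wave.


Theoretical SNR for a full-scale sinusoid:
SNR = 6.02 * N + 1.76
    = 6.02 * 6 + 1.76
    = 36.12 + 1.76
    = 37.88 dB

37.88 dB


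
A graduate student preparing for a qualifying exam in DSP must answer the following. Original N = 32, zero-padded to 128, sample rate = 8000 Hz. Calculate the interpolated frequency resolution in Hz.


Frequency resolution after zero-padding:
N_padded = 32 * 4 = 128
df = fs / N_padded
   = 8000 / 128
   = 62.5 Hz

62.5 Hz


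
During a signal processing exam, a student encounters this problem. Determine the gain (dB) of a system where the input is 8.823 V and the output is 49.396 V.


Voltage gain in dB:
G = 20 * log10(Vout / Vin)
  = 20 * log10(49.396 / 8.823)
  = 20 * log10(5.598549)
  = 20 * 0.748076
  = 14.96 dB

14.96 dB


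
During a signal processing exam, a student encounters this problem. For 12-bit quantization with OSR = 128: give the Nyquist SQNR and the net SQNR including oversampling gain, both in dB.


Step 1 — baseline SQNR at Nyquist:
SQNR_base = 6.02*N + 1.76
          = 6.02*12 + 1.76
          = 74.0 dB

Step 2 — oversampling processing gain:
G = 10*log10(OSR) = 10*log10(128) = 21.07 dB

Step 3 — total:
SQNR_total = 74.0 + 21.07 = 95.07 dB

Base SQNR = 74.0 dB; oversampled SQNR = 95.07 dB


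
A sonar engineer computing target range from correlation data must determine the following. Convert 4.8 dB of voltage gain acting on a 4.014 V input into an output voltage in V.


Output voltage from dB gain:
V_out = V_in * 10^(gain_dB / 20)
      = 4.014 * 10^(4.8 / 20)
      = 4.014 * 1.737801
      = 6.9755 V

6.9755 V


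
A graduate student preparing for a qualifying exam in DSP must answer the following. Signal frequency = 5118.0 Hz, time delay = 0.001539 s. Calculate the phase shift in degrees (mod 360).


Phase shift from frequency and time delay:
phi = 360 * f * t_delay
    = 360 * 5118.0 * 0.001539
    = 2835.58 degrees
    mod 360 = 315.58 degrees

315.58 degrees


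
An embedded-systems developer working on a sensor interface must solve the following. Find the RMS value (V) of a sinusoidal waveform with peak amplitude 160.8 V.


RMS voltage for a sinusoidal waveform:
V_rms = V_peak / sqrt(2)
      = 160.8 / 1.414214
      = 113.703 V

113.703 V


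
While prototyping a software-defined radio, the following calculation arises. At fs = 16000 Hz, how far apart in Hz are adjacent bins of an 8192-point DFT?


DFT frequency resolution:
df = fs / N
   = 16000 / 8192
   = 1.9531 Hz

1.9531 Hz


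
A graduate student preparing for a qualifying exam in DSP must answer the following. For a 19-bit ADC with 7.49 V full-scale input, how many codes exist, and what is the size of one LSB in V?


Step 1 — number of quantization levels:
L = 2^N = 2^19 = 524288

Step 2 — LSB step size:
delta = Vfs / L
      = 7.49 / 524288
      = 1.429e-05 V

Levels = 524288; step size = 1.429e-05 V


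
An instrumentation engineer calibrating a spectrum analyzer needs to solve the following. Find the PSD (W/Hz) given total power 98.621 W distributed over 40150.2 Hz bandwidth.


Power spectral density:
PSD = P / BW
    = 98.621 / 40150.2
    = 0.0024563 W/Hz

0.0024563 W/Hz


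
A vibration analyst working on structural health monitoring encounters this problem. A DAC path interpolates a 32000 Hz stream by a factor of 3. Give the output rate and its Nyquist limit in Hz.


Step 1 — output sample rate after interpolation by L:
fs_out = L * fs_in = 3 * 32000 = 96000 Hz

Step 2 — Nyquist frequency of the output stream:
f_Nyq = fs_out / 2 = 96000 / 2 = 48000.0 Hz

fs_out = 96000 Hz; f_Nyquist = 48000.0 Hz


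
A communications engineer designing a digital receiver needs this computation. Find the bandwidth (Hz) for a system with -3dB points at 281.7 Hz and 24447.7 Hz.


Bandwidth is the difference of -3dB frequencies:
BW = f_high - f_low
   = 24447.7 - 281.7
   = 24166.0 Hz

24166.0 Hz


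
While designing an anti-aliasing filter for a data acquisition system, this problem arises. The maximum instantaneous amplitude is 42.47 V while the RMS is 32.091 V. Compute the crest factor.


Crest factor is the ratio of peak to RMS:
CF = V_peak / V_rms
   = 42.47 / 32.091
   = 1.3234

1.3234


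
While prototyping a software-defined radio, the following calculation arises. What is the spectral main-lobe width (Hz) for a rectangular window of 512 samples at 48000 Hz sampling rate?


Main lobe width for a rectangular window:
Width = 2 * fs / N
      = 2 * 48000 / 512
      = 96000 / 512
      = 187.5 Hz

187.5 Hz


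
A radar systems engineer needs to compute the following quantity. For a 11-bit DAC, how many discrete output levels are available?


Number of quantization levels = 2^N
= 2^11
= 2048

2048


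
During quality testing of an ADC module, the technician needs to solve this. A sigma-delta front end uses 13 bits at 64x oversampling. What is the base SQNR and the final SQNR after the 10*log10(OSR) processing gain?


Step 1 — baseline SQNR at Nyquist:
SQNR_base = 6.02*N + 1.76
          = 6.02*13 + 1.76
          = 80.02 dB

Step 2 — oversampling processing gain:
G = 10*log10(OSR) = 10*log10(64) = 18.06 dB

Step 3 — total:
SQNR_total = 80.02 + 18.06 = 98.08 dB

Base SQNR = 80.02 dB; oversampled SQNR = 98.08 dB


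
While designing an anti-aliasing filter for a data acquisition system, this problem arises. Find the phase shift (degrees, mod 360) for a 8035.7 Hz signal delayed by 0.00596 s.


Phase shift from frequency and time delay:
phi = 360 * f * t_delay
    = 360 * 8035.7 * 0.00596
    = 17241.4 degrees
    mod 360 = 321.4 degrees

321.4 degrees


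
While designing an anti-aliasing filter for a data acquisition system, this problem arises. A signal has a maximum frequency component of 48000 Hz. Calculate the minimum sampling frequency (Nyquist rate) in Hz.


The Nyquist rate is twice the maximum frequency component.
fs_min = 2 * fmax
      = 2 * 48000
      = 96000 Hz

96000


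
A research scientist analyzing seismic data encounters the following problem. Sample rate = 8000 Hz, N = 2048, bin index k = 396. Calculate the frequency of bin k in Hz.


Frequency of DFT bin k:
f_k = k * fs / N
    = 396 * 8000 / 2048
    = 3168000 / 2048
    = 1546.875 Hz

1546.875 Hz


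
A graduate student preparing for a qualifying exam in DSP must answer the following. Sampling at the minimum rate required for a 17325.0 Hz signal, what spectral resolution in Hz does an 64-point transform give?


Step 1 — Nyquist sampling rate:
fs = 2 * fmax = 2 * 17325.0 = 34650.0 Hz

Step 2 — DFT bin spacing:
df = fs / N = 34650.0 / 64 = 541.4062 Hz

541.4062 Hz


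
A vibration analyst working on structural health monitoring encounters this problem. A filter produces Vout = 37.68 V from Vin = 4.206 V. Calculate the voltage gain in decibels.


Voltage gain in dB:
G = 20 * log10(Vout / Vin)
  = 20 * log10(37.68 / 4.206)
  = 20 * log10(8.958631)
  = 20 * 0.952242
  = 19.04 dB

19.04 dB


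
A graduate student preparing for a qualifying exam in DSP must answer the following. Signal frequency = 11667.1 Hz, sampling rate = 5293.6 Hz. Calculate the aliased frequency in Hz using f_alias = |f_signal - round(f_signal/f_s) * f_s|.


Compute the nearest integer multiple of fs to the signal:
n = round(11667.1 / 5293.6) = 2
f_alias = |11667.1 - 2 * 5293.6|
        = |11667.1 - 10587.2|
        = 1079.9 Hz

1079.9


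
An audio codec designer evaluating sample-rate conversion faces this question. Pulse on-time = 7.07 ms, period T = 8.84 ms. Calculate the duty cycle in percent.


Duty cycle as a percentage:
DC = (t_on / T) * 100
   = (7.07 / 8.84) * 100
   = 0.799774 * 100
   = 79.98 %

79.98 %


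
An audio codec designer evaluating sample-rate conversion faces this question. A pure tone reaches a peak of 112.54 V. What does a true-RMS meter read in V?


RMS voltage for a sinusoidal waveform:
V_rms = V_peak / sqrt(2)
      = 112.54 / 1.414214
      = 79.578 V

79.578 V


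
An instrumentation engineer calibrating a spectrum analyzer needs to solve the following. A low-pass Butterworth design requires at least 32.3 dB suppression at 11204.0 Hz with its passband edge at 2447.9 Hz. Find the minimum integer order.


Butterworth filter order formula:
n = log10(10^(A/10) - 1) / (2 * log10(f_stop/f_pass))
10^(32.3/10) - 1 = 1697.2437
f_stop/f_pass = 11204.0 / 2447.9 = 4.577
n = 2.4446 -> ceil = 3

3


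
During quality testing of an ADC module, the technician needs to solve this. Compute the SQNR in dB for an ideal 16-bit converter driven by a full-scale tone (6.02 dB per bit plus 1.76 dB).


Theoretical SNR for a full-scale sinusoid:
SNR = 6.02 * N + 1.76
    = 6.02 * 16 + 1.76
    = 96.32 + 1.76
    = 98.08 dB

98.08 dB


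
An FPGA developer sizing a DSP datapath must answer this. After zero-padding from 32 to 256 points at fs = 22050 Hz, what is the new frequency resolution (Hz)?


Frequency resolution after zero-padding:
N_padded = 32 * 8 = 256
df = fs / N_padded
   = 22050 / 256
   = 86.1328 Hz

86.1328 Hz


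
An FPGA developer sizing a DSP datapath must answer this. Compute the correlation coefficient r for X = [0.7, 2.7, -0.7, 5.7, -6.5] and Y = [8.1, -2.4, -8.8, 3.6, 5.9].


Pearson correlation coefficient (population):
r = cov(X,Y) / (std(X) * std(Y))
Mean X = 0.38, Mean Y = 1.28
Cov(X,Y) = -2.9824
Std(X) = 4.056797, Std(Y) = 6.138208
r = -0.1198

-0.1198


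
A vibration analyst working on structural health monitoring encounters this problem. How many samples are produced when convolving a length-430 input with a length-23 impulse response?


Linear convolution output length:
L = N + M - 1
  = 430 + 23 - 1
  = 452 samples

452


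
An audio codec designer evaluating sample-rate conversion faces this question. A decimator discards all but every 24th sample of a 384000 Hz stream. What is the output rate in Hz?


Decimation reduces the sample rate:
fs_out = fs_in / M
       = 384000 / 24
       = 16000.0 Hz

16000.0 Hz


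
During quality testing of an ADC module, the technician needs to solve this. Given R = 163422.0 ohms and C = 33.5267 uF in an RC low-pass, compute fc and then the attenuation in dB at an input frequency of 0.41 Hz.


Step 1 — cutoff frequency:
fc = 1 / (2*pi*R*C)
C = 33.5267 uF = 3.35267e-05 F
fc = 1 / (2*pi*163422.0*3.35267e-05)
   = 0.0290482 Hz

Step 2 — magnitude at f = 0.41 Hz:
|H(f)| = 1 / sqrt(1 + (f/fc)^2)
f/fc = 0.41 / 0.0290482 = 14.114472
|H| = 1 / sqrt(1 + 199.21832) = 0.0706721
|H|_dB = 20*log10(0.0706721) = -23.02 dB

fc = 0.0290482 Hz; |H(0.41 Hz)| = -23.02 dB


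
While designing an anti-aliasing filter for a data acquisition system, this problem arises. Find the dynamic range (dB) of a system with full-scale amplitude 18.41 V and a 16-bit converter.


Dynamic range from full-scale to LSB:
V_min = V_max / 2^bits = 18.41 / 2^16
DR = 20 * log10(V_max / V_min)
   = 20 * log10(2^16)
   = 20 * 16 * log10(2)
   = 96.33 dB

96.33 dB


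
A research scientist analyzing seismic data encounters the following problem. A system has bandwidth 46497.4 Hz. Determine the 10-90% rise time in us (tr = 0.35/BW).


Rise time from bandwidth relationship:
tr = 0.35 / BW
   = 0.35 / 46497.4
   = 7.527302602e-06 s
   = 7.5273 us

7.5273 us


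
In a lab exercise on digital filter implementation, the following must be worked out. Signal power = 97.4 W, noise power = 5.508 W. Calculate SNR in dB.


SNR in decibels:
SNR = 10 * log10(Ps / Pn)
    = 10 * log10(97.4 / 5.508)
    = 10 * log10(17.6834)
    = 10 * 1.2476
    = 12.48 dB

12.48 dB


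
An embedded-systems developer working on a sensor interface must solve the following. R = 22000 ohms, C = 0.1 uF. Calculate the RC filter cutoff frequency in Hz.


Cutoff frequency of a first-order RC filter:
fc = 1 / (2 * pi * R * C)
C = 0.1 uF = 1e-07 F
fc = 1 / (2 * pi * 22000 * 1e-07)
   = 1 / 0.013823007675795
   = 72.343156 Hz

72.343156 Hz


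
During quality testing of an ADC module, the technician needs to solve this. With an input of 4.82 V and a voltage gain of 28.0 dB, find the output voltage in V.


Output voltage from dB gain:
V_out = V_in * 10^(gain_dB / 20)
      = 4.82 * 10^(28.0 / 20)
      = 4.82 * 25.118864
      = 121.0729 V

121.0729 V


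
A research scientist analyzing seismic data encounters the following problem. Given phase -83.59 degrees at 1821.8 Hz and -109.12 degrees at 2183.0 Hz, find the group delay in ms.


Group delay from phase difference:
tau = -d(phi)/d(omega)
d(phi) = -25.53 deg = -0.445583 rad
d(omega) = 2*pi*(2183.0 - 1821.8) = 2269.4865 rad/s
tau = -(-0.445583) / 2269.4865
    = 0.1963 ms

0.1963 ms


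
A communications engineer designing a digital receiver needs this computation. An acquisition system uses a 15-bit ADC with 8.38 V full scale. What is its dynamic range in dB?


Dynamic range from full-scale to LSB:
V_min = V_max / 2^bits = 8.38 / 2^15
DR = 20 * log10(V_max / V_min)
   = 20 * log10(2^15)
   = 20 * 15 * log10(2)
   = 90.31 dB

90.31 dB


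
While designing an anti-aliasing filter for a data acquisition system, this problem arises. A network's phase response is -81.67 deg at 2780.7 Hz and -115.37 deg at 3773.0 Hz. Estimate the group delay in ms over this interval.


Group delay from phase difference:
tau = -d(phi)/d(omega)
d(phi) = -33.7 deg = -0.588176 rad
d(omega) = 2*pi*(3773.0 - 2780.7) = 6234.8048 rad/s
tau = -(-0.588176) / 6234.8048
    = 0.0943 ms

0.0943 ms


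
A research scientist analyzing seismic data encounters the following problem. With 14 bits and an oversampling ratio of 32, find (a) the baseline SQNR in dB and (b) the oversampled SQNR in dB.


Step 1 — baseline SQNR at Nyquist:
SQNR_base = 6.02*N + 1.76
          = 6.02*14 + 1.76
          = 86.04 dB

Step 2 — oversampling processing gain:
G = 10*log10(OSR) = 10*log10(32) = 15.05 dB

Step 3 — total:
SQNR_total = 86.04 + 15.05 = 101.09 dB

Base SQNR = 86.04 dB; oversampled SQNR = 101.09 dB


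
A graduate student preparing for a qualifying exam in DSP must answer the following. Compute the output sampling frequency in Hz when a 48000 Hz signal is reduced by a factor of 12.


Decimation reduces the sample rate:
fs_out = fs_in / M
       = 48000 / 12
       = 4000.0 Hz

4000.0 Hz


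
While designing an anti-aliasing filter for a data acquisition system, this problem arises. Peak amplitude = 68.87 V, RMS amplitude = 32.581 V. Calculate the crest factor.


Crest factor is the ratio of peak to RMS:
CF = V_peak / V_rms
   = 68.87 / 32.581
   = 2.1138

2.1138


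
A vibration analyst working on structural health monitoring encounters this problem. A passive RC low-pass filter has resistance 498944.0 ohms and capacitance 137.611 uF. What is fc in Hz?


Cutoff frequency of a first-order RC filter:
fc = 1 / (2 * pi * R * C)
C = 137.611 uF = 0.000137611 F
fc = 1 / (2 * pi * 498944.0 * 0.000137611)
   = 1 / 431.40465165669
   = 0.002318 Hz

0.002318 Hz


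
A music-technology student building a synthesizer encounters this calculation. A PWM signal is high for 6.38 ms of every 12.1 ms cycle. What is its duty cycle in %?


Duty cycle as a percentage:
DC = (t_on / T) * 100
   = (6.38 / 12.1) * 100
   = 0.527273 * 100
   = 52.73 %

52.73 %


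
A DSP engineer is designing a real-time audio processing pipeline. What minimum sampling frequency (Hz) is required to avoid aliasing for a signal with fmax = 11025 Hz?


The Nyquist rate is twice the maximum frequency component.
fs_min = 2 * fmax
      = 2 * 11025
      = 22050 Hz

22050


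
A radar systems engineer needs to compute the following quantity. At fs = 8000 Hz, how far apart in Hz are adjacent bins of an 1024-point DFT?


DFT frequency resolution:
df = fs / N
   = 8000 / 1024
   = 7.8125 Hz

7.8125 Hz


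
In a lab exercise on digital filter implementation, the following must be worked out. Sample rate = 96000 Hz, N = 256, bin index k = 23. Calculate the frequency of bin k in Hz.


Frequency of DFT bin k:
f_k = k * fs / N
    = 23 * 96000 / 256
    = 2208000 / 256
    = 8625.0 Hz

8625.0 Hz


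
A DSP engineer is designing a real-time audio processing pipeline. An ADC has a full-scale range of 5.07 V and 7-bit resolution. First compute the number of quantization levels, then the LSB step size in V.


Step 1 — number of quantization levels:
L = 2^N = 2^7 = 128

Step 2 — LSB step size:
delta = Vfs / L
      = 5.07 / 128
      = 0.03960938 V

Levels = 128; step size = 0.03960938 V


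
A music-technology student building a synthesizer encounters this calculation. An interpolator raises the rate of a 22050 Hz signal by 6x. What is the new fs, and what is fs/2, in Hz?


Step 1 — output sample rate after interpolation by L:
fs_out = L * fs_in = 6 * 22050 = 132300 Hz

Step 2 — Nyquist frequency of the output stream:
f_Nyq = fs_out / 2 = 132300 / 2 = 66150.0 Hz

fs_out = 132300 Hz; f_Nyquist = 66150.0 Hz


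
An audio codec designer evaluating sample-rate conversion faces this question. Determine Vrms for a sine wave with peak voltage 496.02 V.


RMS voltage for a sinusoidal waveform:
V_rms = V_peak / sqrt(2)
      = 496.02 / 1.414214
      = 350.739 V

350.739 V


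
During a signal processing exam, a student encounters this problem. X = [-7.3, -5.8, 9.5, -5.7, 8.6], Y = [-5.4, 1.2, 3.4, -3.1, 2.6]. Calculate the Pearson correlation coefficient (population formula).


Pearson correlation coefficient (population):
r = cov(X,Y) / (std(X) * std(Y))
Mean X = -0.14, Mean Y = -0.26
Cov(X,Y) = 20.9216
Std(X) = 7.530365, Std(Y) = 3.41151
r = 0.8144

0.8144


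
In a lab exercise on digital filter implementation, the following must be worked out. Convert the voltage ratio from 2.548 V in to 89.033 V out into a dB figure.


Voltage gain in dB:
G = 20 * log10(Vout / Vin)
  = 20 * log10(89.033 / 2.548)
  = 20 * log10(34.942308)
  = 20 * 1.543352
  = 30.87 dB

30.87 dB


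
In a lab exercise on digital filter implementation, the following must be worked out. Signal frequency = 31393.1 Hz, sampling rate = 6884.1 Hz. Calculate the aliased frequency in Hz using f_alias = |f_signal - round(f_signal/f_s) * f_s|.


Compute the nearest integer multiple of fs to the signal:
n = round(31393.1 / 6884.1) = 5
f_alias = |31393.1 - 5 * 6884.1|
        = |31393.1 - 34420.5|
        = 3027.4 Hz

3027.4


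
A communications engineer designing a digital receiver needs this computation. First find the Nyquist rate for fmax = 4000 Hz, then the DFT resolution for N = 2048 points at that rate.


Step 1 — Nyquist sampling rate:
fs = 2 * fmax = 2 * 4000 = 8000 Hz

Step 2 — DFT bin spacing:
df = fs / N = 8000 / 2048 = 3.9062 Hz

3.9062 Hz


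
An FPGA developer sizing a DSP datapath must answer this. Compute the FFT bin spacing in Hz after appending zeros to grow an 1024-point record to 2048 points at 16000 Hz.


Frequency resolution after zero-padding:
N_padded = 1024 * 2 = 2048
df = fs / N_padded
   = 16000 / 2048
   = 7.8125 Hz

7.8125 Hz


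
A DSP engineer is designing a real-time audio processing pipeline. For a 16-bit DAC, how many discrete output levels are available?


Number of quantization levels = 2^N
= 2^16
= 65536

65536


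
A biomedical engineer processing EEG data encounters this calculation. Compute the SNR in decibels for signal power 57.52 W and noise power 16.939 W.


SNR in decibels:
SNR = 10 * log10(Ps / Pn)
    = 10 * log10(57.52 / 16.939)
    = 10 * log10(3.3957)
    = 10 * 0.5309
    = 5.31 dB

5.31 dB


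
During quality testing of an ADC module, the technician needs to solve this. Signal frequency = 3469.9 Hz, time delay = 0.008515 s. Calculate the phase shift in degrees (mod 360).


Phase shift from frequency and time delay:
phi = 360 * f * t_delay
    = 360 * 3469.9 * 0.008515
    = 10636.63 degrees
    mod 360 = 196.63 degrees

196.63 degrees


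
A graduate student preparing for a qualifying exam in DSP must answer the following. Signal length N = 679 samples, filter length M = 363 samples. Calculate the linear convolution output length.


Linear convolution output length:
L = N + M - 1
  = 679 + 363 - 1
  = 1041 samples

1041


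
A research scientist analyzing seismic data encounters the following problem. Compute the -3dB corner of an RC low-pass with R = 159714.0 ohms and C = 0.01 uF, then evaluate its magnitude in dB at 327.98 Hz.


Step 1 — cutoff frequency:
fc = 1 / (2*pi*R*C)
C = 0.01 uF = 1e-08 F
fc = 1 / (2*pi*159714.0*1e-08)
   = 99.65 Hz

Step 2 — magnitude at f = 327.98 Hz:
|H(f)| = 1 / sqrt(1 + (f/fc)^2)
f/fc = 327.98 / 99.65 = 3.29132
|H| = 1 / sqrt(1 + 10.832787) = 0.2907077
|H|_dB = 20*log10(0.2907077) = -10.73 dB

fc = 99.65 Hz; |H(327.98 Hz)| = -10.73 dB


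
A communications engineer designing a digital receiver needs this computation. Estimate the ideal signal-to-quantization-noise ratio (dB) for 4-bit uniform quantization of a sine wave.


Theoretical SNR for a full-scale sinusoid:
SNR = 6.02 * N + 1.76
    = 6.02 * 4 + 1.76
    = 24.08 + 1.76
    = 25.84 dB

25.84 dB


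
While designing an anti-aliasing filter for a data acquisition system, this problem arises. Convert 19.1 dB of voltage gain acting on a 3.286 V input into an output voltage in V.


Output voltage from dB gain:
V_out = V_in * 10^(gain_dB / 20)
      = 3.286 * 10^(19.1 / 20)
      = 3.286 * 9.015711
      = 29.6256 V

29.6256 V


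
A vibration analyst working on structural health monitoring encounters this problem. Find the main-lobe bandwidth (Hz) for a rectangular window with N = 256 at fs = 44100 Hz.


Main lobe width for a rectangular window:
Width = 2 * fs / N
      = 2 * 44100 / 256
      = 88200 / 256
      = 344.531 Hz

344.531 Hz


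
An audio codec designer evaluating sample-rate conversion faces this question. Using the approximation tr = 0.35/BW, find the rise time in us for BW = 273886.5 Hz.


Rise time from bandwidth relationship:
tr = 0.35 / BW
   = 0.35 / 273886.5
   = 1.277901613e-06 s
   = 1.2779 us

1.2779 us


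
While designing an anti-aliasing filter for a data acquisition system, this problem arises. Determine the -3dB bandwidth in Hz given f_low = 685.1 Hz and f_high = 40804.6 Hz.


Bandwidth is the difference of -3dB frequencies:
BW = f_high - f_low
   = 40804.6 - 685.1
   = 40119.5 Hz

40119.5 Hz


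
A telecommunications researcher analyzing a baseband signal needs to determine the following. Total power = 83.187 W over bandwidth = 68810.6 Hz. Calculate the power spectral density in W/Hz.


Power spectral density:
PSD = P / BW
    = 83.187 / 68810.6
    = 0.00120893 W/Hz

0.00120893 W/Hz


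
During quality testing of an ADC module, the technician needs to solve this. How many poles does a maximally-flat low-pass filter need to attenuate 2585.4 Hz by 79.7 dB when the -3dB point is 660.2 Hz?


Butterworth filter order formula:
n = log10(10^(A/10) - 1) / (2 * log10(f_stop/f_pass))
10^(79.7/10) - 1 = 93325429.0797
f_stop/f_pass = 2585.4 / 660.2 = 3.9161
n = 6.7217 -> ceil = 7

7


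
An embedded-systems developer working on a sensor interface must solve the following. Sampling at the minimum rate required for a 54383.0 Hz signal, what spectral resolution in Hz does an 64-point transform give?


Step 1 — Nyquist sampling rate:
fs = 2 * fmax = 2 * 54383.0 = 108766.0 Hz

Step 2 — DFT bin spacing:
df = fs / N = 108766.0 / 64 = 1699.4688 Hz

1699.4688 Hz


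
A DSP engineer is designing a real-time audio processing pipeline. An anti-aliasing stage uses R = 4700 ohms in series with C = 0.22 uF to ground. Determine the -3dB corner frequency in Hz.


Cutoff frequency of a first-order RC filter:
fc = 1 / (2 * pi * R * C)
C = 0.22 uF = 2.2e-07 F
fc = 1 / (2 * pi * 4700 * 2.2e-07)
   = 1 / 0.0064968136076237
   = 153.921608 Hz

153.921608 Hz


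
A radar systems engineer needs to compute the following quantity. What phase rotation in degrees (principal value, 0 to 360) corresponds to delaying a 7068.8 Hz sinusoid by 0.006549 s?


Phase shift from frequency and time delay:
phi = 360 * f * t_delay
    = 360 * 7068.8 * 0.006549
    = 16665.69 degrees
    mod 360 = 105.69 degrees

105.69 degrees


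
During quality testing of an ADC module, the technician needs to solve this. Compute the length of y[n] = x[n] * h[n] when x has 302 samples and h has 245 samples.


Linear convolution output length:
L = N + M - 1
  = 302 + 245 - 1
  = 546 samples

546


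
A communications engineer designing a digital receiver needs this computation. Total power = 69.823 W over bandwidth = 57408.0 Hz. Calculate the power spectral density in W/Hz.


Power spectral density:
PSD = P / BW
    = 69.823 / 57408.0
    = 0.00121626 W/Hz

0.00121626 W/Hz


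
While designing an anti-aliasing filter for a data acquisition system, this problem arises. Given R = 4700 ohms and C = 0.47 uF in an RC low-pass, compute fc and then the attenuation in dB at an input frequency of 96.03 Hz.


Step 1 — cutoff frequency:
fc = 1 / (2*pi*R*C)
C = 0.47 uF = 4.7e-07 F
fc = 1 / (2*pi*4700*4.7e-07)
   = 72.0484 Hz

Step 2 — magnitude at f = 96.03 Hz:
|H(f)| = 1 / sqrt(1 + (f/fc)^2)
f/fc = 96.03 / 72.0484 = 1.332854
|H| = 1 / sqrt(1 + 1.7765) = 0.600138
|H|_dB = 20*log10(0.600138) = -4.43 dB

fc = 72.0484 Hz; |H(96.03 Hz)| = -4.43 dB


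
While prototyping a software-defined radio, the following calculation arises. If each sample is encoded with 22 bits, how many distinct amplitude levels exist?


Number of quantization levels = 2^N
= 2^22
= 4194304

4194304


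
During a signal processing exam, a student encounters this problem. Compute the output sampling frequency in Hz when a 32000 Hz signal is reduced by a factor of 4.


Decimation reduces the sample rate:
fs_out = fs_in / M
       = 32000 / 4
       = 8000.0 Hz

8000.0 Hz


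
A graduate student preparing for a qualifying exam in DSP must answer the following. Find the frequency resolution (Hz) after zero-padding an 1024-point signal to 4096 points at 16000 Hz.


Frequency resolution after zero-padding:
N_padded = 1024 * 4 = 4096
df = fs / N_padded
   = 16000 / 4096
   = 3.9062 Hz

3.9062 Hz


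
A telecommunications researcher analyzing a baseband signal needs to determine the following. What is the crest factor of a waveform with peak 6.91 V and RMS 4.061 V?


Crest factor is the ratio of peak to RMS:
CF = V_peak / V_rms
   = 6.91 / 4.061
   = 1.7016

1.7016


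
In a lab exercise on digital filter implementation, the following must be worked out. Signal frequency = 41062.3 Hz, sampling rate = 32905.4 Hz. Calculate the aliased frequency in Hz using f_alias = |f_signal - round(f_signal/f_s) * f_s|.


Compute the nearest integer multiple of fs to the signal:
n = round(41062.3 / 32905.4) = 1
f_alias = |41062.3 - 1 * 32905.4|
        = |41062.3 - 32905.4|
        = 8156.9 Hz

8156.9


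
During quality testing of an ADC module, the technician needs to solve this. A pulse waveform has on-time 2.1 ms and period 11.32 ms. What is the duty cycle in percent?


Duty cycle as a percentage:
DC = (t_on / T) * 100
   = (2.1 / 11.32) * 100
   = 0.185512 * 100
   = 18.55 %

18.55 %


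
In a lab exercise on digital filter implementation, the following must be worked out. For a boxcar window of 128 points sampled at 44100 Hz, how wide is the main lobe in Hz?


Main lobe width for a rectangular window:
Width = 2 * fs / N
      = 2 * 44100 / 128
      = 88200 / 128
      = 689.062 Hz

689.062 Hz


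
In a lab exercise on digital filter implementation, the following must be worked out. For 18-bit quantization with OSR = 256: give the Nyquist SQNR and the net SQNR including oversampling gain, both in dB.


Step 1 — baseline SQNR at Nyquist:
SQNR_base = 6.02*N + 1.76
          = 6.02*18 + 1.76
          = 110.12 dB

Step 2 — oversampling processing gain:
G = 10*log10(OSR) = 10*log10(256) = 24.08 dB

Step 3 — total:
SQNR_total = 110.12 + 24.08 = 134.2 dB

Base SQNR = 110.12 dB; oversampled SQNR = 134.2 dB


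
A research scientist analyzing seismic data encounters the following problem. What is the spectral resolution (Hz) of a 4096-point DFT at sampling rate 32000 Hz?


DFT frequency resolution:
df = fs / N
   = 32000 / 4096
   = 7.8125 Hz

7.8125 Hz


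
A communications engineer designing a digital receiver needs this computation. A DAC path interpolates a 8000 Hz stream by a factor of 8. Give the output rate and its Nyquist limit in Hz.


Step 1 — output sample rate after interpolation by L:
fs_out = L * fs_in = 8 * 8000 = 64000 Hz

Step 2 — Nyquist frequency of the output stream:
f_Nyq = fs_out / 2 = 64000 / 2 = 32000.0 Hz

fs_out = 64000 Hz; f_Nyquist = 32000.0 Hz


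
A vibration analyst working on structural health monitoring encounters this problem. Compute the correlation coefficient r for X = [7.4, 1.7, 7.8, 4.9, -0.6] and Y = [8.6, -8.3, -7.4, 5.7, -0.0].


Pearson correlation coefficient (population):
r = cov(X,Y) / (std(X) * std(Y))
Mean X = 4.24, Mean Y = -0.28
Cov(X,Y) = 5.1352
Std(X) = 3.254904, Std(Y) = 6.778023
r = 0.2328

0.2328


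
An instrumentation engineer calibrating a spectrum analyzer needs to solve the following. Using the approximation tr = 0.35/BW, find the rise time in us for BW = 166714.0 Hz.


Rise time from bandwidth relationship:
tr = 0.35 / BW
   = 0.35 / 166714.0
   = 2.099403769e-06 s
   = 2.0994 us

2.0994 us


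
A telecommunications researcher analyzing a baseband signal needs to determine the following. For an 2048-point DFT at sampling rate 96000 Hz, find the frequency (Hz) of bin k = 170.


Frequency of DFT bin k:
f_k = k * fs / N
    = 170 * 96000 / 2048
    = 16320000 / 2048
    = 7968.75 Hz

7968.75 Hz


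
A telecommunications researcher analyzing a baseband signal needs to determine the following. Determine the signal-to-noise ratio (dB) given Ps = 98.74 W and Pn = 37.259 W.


SNR in decibels:
SNR = 10 * log10(Ps / Pn)
    = 10 * log10(98.74 / 37.259)
    = 10 * log10(2.6501)
    = 10 * 0.4233
    = 4.23 dB

4.23 dB


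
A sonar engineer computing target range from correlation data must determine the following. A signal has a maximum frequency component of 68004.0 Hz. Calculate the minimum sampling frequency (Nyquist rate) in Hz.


The Nyquist rate is twice the maximum frequency component.
fs_min = 2 * fmax
      = 2 * 68004.0
      = 136008.0 Hz

136008.0


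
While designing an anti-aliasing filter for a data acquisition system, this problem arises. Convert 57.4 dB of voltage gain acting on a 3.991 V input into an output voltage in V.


Output voltage from dB gain:
V_out = V_in * 10^(gain_dB / 20)
      = 3.991 * 10^(57.4 / 20)
      = 3.991 * 741.310241
      = 2958.5692 V

2958.5692 V


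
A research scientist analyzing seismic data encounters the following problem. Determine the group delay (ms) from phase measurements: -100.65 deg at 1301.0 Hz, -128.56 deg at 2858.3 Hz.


Group delay from phase difference:
tau = -d(phi)/d(omega)
d(phi) = -27.91 deg = -0.487121 rad
d(omega) = 2*pi*(2858.3 - 1301.0) = 9784.8045 rad/s
tau = -(-0.487121) / 9784.8045
    = 0.0498 ms

0.0498 ms


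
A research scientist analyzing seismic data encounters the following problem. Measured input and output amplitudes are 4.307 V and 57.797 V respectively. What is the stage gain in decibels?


Voltage gain in dB:
G = 20 * log10(Vout / Vin)
  = 20 * log10(57.797 / 4.307)
  = 20 * log10(13.419317)
  = 20 * 1.12773
  = 22.55 dB

22.55 dB


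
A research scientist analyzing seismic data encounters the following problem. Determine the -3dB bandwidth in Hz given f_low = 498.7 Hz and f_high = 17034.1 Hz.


Bandwidth is the difference of -3dB frequencies:
BW = f_high - f_low
   = 17034.1 - 498.7
   = 16535.4 Hz

16535.4 Hz


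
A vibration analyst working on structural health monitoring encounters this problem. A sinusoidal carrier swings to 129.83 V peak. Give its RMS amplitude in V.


RMS voltage for a sinusoidal waveform:
V_rms = V_peak / sqrt(2)
      = 129.83 / 1.414214
      = 91.804 V

91.804 V


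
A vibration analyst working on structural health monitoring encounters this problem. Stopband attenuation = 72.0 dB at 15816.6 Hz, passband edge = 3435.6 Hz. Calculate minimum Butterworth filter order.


Butterworth filter order formula:
n = log10(10^(A/10) - 1) / (2 * log10(f_stop/f_pass))
10^(72.0/10) - 1 = 15848930.9246
f_stop/f_pass = 15816.6 / 3435.6 = 4.6037
n = 5.429 -> ceil = 6

6


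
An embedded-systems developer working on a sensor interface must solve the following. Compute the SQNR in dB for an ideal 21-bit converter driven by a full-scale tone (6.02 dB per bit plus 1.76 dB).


Theoretical SNR for a full-scale sinusoid:
SNR = 6.02 * N + 1.76
    = 6.02 * 21 + 1.76
    = 126.42 + 1.76
    = 128.18 dB

128.18 dB


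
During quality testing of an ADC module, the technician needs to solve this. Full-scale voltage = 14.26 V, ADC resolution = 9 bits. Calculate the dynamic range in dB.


Dynamic range from full-scale to LSB:
V_min = V_max / 2^bits = 14.26 / 2^9
DR = 20 * log10(V_max / V_min)
   = 20 * log10(2^9)
   = 20 * 9 * log10(2)
   = 54.19 dB

54.19 dB


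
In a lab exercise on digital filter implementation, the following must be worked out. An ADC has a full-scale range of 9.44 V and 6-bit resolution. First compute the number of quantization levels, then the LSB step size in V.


Step 1 — number of quantization levels:
L = 2^N = 2^6 = 64

Step 2 — LSB step size:
delta = Vfs / L
      = 9.44 / 64
      = 0.1475 V

Levels = 64; step size = 0.1475 V


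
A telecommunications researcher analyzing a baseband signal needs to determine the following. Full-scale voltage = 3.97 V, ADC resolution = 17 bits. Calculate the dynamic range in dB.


Dynamic range from full-scale to LSB:
V_min = V_max / 2^bits = 3.97 / 2^17
DR = 20 * log10(V_max / V_min)
   = 20 * log10(2^17)
   = 20 * 17 * log10(2)
   = 102.35 dB

102.35 dB


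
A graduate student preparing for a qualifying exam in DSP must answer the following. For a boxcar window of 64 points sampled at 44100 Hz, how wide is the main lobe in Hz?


Main lobe width for a rectangular window:
Width = 2 * fs / N
      = 2 * 44100 / 64
      = 88200 / 64
      = 1378.125 Hz

1378.125 Hz


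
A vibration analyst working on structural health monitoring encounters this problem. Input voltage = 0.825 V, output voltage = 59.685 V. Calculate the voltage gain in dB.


Voltage gain in dB:
G = 20 * log10(Vout / Vin)
  = 20 * log10(59.685 / 0.825)
  = 20 * log10(72.345455)
  = 20 * 1.859411
  = 37.19 dB

37.19 dB


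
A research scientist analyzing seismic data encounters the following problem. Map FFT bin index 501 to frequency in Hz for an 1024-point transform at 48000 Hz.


Frequency of DFT bin k:
f_k = k * fs / N
    = 501 * 48000 / 1024
    = 24048000 / 1024
    = 23484.375 Hz

23484.375 Hz


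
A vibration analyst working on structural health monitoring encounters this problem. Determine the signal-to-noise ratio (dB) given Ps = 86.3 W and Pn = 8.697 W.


SNR in decibels:
SNR = 10 * log10(Ps / Pn)
    = 10 * log10(86.3 / 8.697)
    = 10 * log10(9.923)
    = 10 * 0.9966
    = 9.97 dB

9.97 dB


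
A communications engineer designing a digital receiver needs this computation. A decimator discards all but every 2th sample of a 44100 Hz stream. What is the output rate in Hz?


Decimation reduces the sample rate:
fs_out = fs_in / M
       = 44100 / 2
       = 22050.0 Hz

22050.0 Hz


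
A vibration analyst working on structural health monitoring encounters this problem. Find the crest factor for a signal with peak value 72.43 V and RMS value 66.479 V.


Crest factor is the ratio of peak to RMS:
CF = V_peak / V_rms
   = 72.43 / 66.479
   = 1.0895

1.0895


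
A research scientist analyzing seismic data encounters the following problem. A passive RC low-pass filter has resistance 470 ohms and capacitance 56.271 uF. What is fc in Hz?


Cutoff frequency of a first-order RC filter:
fc = 1 / (2 * pi * R * C)
C = 56.271 uF = 5.6271e-05 F
fc = 1 / (2 * pi * 470 * 5.6271e-05)
   = 1 / 0.16617372659754
   = 6.017798 Hz

6.017798 Hz


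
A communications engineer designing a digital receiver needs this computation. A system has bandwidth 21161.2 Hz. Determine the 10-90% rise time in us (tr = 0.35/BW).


Rise time from bandwidth relationship:
tr = 0.35 / BW
   = 0.35 / 21161.2
   = 1.653970474e-05 s
   = 16.5397 us

16.5397 us


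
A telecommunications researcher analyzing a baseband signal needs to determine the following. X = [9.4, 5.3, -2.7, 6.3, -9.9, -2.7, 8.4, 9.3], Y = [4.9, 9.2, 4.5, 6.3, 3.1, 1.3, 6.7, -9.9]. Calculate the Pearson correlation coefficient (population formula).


Pearson correlation coefficient (population):
r = cov(X,Y) / (std(X) * std(Y))
Mean X = 2.925, Mean Y = 3.2625
Cov(X,Y) = -2.996563
Std(X) = 6.683328, Std(Y) = 5.450215
r = -0.0823

-0.0823


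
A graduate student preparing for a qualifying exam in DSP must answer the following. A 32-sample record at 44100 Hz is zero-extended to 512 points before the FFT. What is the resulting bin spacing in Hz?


Frequency resolution after zero-padding:
N_padded = 32 * 16 = 512
df = fs / N_padded
   = 44100 / 512
   = 86.1328 Hz

86.1328 Hz


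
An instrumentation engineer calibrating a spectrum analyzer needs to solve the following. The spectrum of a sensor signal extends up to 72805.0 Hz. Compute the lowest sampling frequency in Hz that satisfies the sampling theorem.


The Nyquist rate is twice the maximum frequency component.
fs_min = 2 * fmax
      = 2 * 72805.0
      = 145610.0 Hz

145610.0


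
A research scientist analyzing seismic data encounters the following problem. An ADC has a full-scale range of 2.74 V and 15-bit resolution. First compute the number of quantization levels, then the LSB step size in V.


Step 1 — number of quantization levels:
L = 2^N = 2^15 = 32768

Step 2 — LSB step size:
delta = Vfs / L
      = 2.74 / 32768
      = 8.362e-05 V

Levels = 32768; step size = 8.362e-05 V


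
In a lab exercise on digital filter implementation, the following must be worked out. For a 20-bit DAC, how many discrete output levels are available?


Number of quantization levels = 2^N
= 2^20
= 1048576

1048576


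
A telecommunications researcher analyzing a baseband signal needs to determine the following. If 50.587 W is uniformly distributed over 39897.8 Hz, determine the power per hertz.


Power spectral density:
PSD = P / BW
    = 50.587 / 39897.8
    = 0.00126791 W/Hz

0.00126791 W/Hz


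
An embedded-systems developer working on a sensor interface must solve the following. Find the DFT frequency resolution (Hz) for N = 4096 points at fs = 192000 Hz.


DFT frequency resolution:
df = fs / N
   = 192000 / 4096
   = 46.875 Hz

46.875 Hz


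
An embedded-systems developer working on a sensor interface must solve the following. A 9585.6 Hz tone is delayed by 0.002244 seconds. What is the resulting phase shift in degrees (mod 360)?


Phase shift from frequency and time delay:
phi = 360 * f * t_delay
    = 360 * 9585.6 * 0.002244
    = 7743.63 degrees
    mod 360 = 183.63 degrees

183.63 degrees
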